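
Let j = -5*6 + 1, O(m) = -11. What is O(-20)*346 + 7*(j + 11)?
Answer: -3932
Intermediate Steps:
j = -29 (j = -30 + 1 = -29)
O(-20)*346 + 7*(j + 11) = -11*346 + 7*(-29 + 11) = -3806 + 7*(-18) = -3806 - 126 = -3932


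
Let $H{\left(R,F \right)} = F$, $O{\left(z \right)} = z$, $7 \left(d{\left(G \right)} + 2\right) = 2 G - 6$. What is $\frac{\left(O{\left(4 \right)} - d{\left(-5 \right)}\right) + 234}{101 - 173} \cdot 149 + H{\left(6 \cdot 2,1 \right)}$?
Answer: $- \frac{31525}{63} \approx -500.4$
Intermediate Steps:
$d{\left(G \right)} = - \frac{20}{7} + \frac{2 G}{7}$ ($d{\left(G \right)} = -2 + \frac{2 G - 6}{7} = -2 + \frac{-6 + 2 G}{7} = -2 + \left(- \frac{6}{7} + \frac{2 G}{7}\right) = - \frac{20}{7} + \frac{2 G}{7}$)
$\frac{\left(O{\left(4 \right)} - d{\left(-5 \right)}\right) + 234}{101 - 173} \cdot 149 + H{\left(6 \cdot 2,1 \right)} = \frac{\left(4 - \left(- \frac{20}{7} + \frac{2}{7} \left(-5\right)\right)\right) + 234}{101 - 173} \cdot 149 + 1 = \frac{\left(4 - \left(- \frac{20}{7} - \frac{10}{7}\right)\right) + 234}{-72} \cdot 149 + 1 = \left(\left(4 - - \frac{30}{7}\right) + 234\right) \left(- \frac{1}{72}\right) 149 + 1 = \left(\left(4 + \frac{30}{7}\right) + 234\right) \left(- \frac{1}{72}\right) 149 + 1 = \left(\frac{58}{7} + 234\right) \left(- \frac{1}{72}\right) 149 + 1 = \frac{1696}{7} \left(- \frac{1}{72}\right) 149 + 1 = \left(- \frac{212}{63}\right) 149 + 1 = - \frac{31588}{63} + 1 = - \frac{31525}{63}$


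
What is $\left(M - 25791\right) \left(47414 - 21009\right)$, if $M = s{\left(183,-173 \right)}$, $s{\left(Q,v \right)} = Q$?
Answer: $-676179240$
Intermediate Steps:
$M = 183$
$\left(M - 25791\right) \left(47414 - 21009\right) = \left(183 - 25791\right) \left(47414 - 21009\right) = \left(-25608\right) 26405 = -676179240$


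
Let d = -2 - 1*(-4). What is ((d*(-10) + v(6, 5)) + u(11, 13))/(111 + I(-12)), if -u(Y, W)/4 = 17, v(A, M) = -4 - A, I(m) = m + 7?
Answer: -49/53 ≈ -0.92453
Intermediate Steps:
I(m) = 7 + m
u(Y, W) = -68 (u(Y, W) = -4*17 = -68)
d = 2 (d = -2 + 4 = 2)
((d*(-10) + v(6, 5)) + u(11, 13))/(111 + I(-12)) = ((2*(-10) + (-4 - 1*6)) - 68)/(111 + (7 - 12)) = ((-20 + (-4 - 6)) - 68)/(111 - 5) = ((-20 - 10) - 68)/106 = (-30 - 68)*(1/106) = -98*1/106 = -49/53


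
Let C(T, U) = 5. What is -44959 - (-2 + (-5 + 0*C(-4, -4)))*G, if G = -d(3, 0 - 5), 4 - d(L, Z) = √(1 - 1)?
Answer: -44987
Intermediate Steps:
d(L, Z) = 4 (d(L, Z) = 4 - √(1 - 1) = 4 - √0 = 4 - 1*0 = 4 + 0 = 4)
G = -4 (G = -1*4 = -4)
-44959 - (-2 + (-5 + 0*C(-4, -4)))*G = -44959 - (-2 + (-5 + 0*5))*(-4) = -44959 - (-2 + (-5 + 0))*(-4) = -44959 - (-2 - 5)*(-4) = -44959 - (-7)*(-4) = -44959 - 1*28 = -44959 - 28 = -44987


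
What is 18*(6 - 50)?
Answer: -792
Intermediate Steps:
18*(6 - 50) = 18*(-44) = -792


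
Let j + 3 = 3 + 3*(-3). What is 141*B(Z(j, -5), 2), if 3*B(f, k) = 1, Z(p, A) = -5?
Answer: 47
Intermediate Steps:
j = -9 (j = -3 + (3 + 3*(-3)) = -3 + (3 - 9) = -3 - 6 = -9)
B(f, k) = ⅓ (B(f, k) = (⅓)*1 = ⅓)
141*B(Z(j, -5), 2) = 141*(⅓) = 47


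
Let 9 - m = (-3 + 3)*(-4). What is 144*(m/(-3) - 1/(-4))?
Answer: -396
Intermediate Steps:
m = 9 (m = 9 - (-3 + 3)*(-4) = 9 - 0*(-4) = 9 - 1*0 = 9 + 0 = 9)
144*(m/(-3) - 1/(-4)) = 144*(9/(-3) - 1/(-4)) = 144*(9*(-⅓) - 1*(-¼)) = 144*(-3 + ¼) = 144*(-11/4) = -396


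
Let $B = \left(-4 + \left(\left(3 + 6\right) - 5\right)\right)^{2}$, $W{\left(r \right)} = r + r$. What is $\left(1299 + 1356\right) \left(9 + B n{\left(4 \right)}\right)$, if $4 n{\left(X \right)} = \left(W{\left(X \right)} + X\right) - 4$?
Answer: $23895$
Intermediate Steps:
$W{\left(r \right)} = 2 r$
$B = 0$ ($B = \left(-4 + \left(9 - 5\right)\right)^{2} = \left(-4 + 4\right)^{2} = 0^{2} = 0$)
$n{\left(X \right)} = -1 + \frac{3 X}{4}$ ($n{\left(X \right)} = \frac{\left(2 X + X\right) - 4}{4} = \frac{3 X - 4}{4} = \frac{-4 + 3 X}{4} = -1 + \frac{3 X}{4}$)
$\left(1299 + 1356\right) \left(9 + B n{\left(4 \right)}\right) = \left(1299 + 1356\right) \left(9 + 0 \left(-1 + \frac{3}{4} \cdot 4\right)\right) = 2655 \left(9 + 0 \left(-1 + 3\right)\right) = 2655 \left(9 + 0 \cdot 2\right) = 2655 \left(9 + 0\right) = 2655 \cdot 9 = 23895$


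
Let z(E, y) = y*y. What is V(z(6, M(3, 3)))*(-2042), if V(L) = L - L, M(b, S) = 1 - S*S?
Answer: 0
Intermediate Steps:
M(b, S) = 1 - S²
z(E, y) = y²
V(L) = 0
V(z(6, M(3, 3)))*(-2042) = 0*(-2042) = 0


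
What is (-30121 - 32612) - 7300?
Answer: -70033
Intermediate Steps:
(-30121 - 32612) - 7300 = -62733 - 7300 = -70033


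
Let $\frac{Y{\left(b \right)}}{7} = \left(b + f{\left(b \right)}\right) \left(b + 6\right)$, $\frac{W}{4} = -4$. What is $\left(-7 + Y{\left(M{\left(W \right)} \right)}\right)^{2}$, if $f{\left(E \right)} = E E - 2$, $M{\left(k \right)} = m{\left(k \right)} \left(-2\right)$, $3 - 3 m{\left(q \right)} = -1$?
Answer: $\frac{1825201}{729} \approx 2503.7$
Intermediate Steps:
$W = -16$ ($W = 4 \left(-4\right) = -16$)
$m{\left(q \right)} = \frac{4}{3}$ ($m{\left(q \right)} = 1 - - \frac{1}{3} = 1 + \frac{1}{3} = \frac{4}{3}$)
$M{\left(k \right)} = - \frac{8}{3}$ ($M{\left(k \right)} = \frac{4}{3} \left(-2\right) = - \frac{8}{3}$)
$f{\left(E \right)} = -2 + E^{2}$ ($f{\left(E \right)} = E^{2} - 2 = -2 + E^{2}$)
$Y{\left(b \right)} = 7 \left(6 + b\right) \left(-2 + b + b^{2}\right)$ ($Y{\left(b \right)} = 7 \left(b + \left(-2 + b^{2}\right)\right) \left(b + 6\right) = 7 \left(-2 + b + b^{2}\right) \left(6 + b\right) = 7 \left(6 + b\right) \left(-2 + b + b^{2}\right)$)
$\left(-7 + Y{\left(M{\left(W \right)} \right)}\right)^{2} = \left(-7 + \left(-84 + 7 \left(- \frac{8}{3}\right)^{3} + 28 \left(- \frac{8}{3}\right) + 49 \left(- \frac{8}{3}\right)^{2}\right)\right)^{2} = \left(-7 + \left(-84 + 7 \left(- \frac{512}{27}\right) - \frac{224}{3} + 49 \cdot \frac{64}{9}\right)\right)^{2} = \left(-7 - - \frac{1540}{27}\right)^{2} = \left(-7 + \frac{1540}{27}\right)^{2} = \left(\frac{1351}{27}\right)^{2} = \frac{1825201}{729}$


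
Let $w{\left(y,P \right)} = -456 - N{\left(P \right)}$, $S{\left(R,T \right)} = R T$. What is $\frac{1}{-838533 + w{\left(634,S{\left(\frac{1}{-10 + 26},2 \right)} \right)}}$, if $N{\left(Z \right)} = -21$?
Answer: $- \frac{1}{838968} \approx -1.1919 \cdot 10^{-6}$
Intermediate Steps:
$w{\left(y,P \right)} = -435$ ($w{\left(y,P \right)} = -456 - -21 = -456 + 21 = -435$)
$\frac{1}{-838533 + w{\left(634,S{\left(\frac{1}{-10 + 26},2 \right)} \right)}} = \frac{1}{-838533 - 435} = \frac{1}{-838968} = - \frac{1}{838968}$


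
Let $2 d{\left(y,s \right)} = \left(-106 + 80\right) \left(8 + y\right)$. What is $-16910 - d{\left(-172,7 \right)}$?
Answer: $-19042$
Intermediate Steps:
$d{\left(y,s \right)} = -104 - 13 y$ ($d{\left(y,s \right)} = \frac{\left(-106 + 80\right) \left(8 + y\right)}{2} = \frac{\left(-26\right) \left(8 + y\right)}{2} = \frac{-208 - 26 y}{2} = -104 - 13 y$)
$-16910 - d{\left(-172,7 \right)} = -16910 - \left(-104 - -2236\right) = -16910 - \left(-104 + 2236\right) = -16910 - 2132 = -19042$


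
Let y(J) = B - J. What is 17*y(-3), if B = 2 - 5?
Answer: 0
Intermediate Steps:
B = -3
y(J) = -3 - J
17*y(-3) = 17*(-3 - 1*(-3)) = 17*(-3 + 3) = 17*0 = 0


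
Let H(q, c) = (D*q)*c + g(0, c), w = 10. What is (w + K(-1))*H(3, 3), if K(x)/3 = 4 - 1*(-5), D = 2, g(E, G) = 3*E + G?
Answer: 777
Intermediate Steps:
g(E, G) = G + 3*E
K(x) = 27 (K(x) = 3*(4 - 1*(-5)) = 3*(4 + 5) = 3*9 = 27)
H(q, c) = c + 2*c*q (H(q, c) = (2*q)*c + (c + 3*0) = 2*c*q + (c + 0) = 2*c*q + c = c + 2*c*q)
(w + K(-1))*H(3, 3) = (10 + 27)*(3*(1 + 2*3)) = 37*(3*(1 + 6)) = 37*(3*7) = 37*21 = 777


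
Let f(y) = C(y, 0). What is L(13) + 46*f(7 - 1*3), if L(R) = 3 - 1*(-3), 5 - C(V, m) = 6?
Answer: -40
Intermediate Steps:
C(V, m) = -1 (C(V, m) = 5 - 1*6 = 5 - 6 = -1)
L(R) = 6 (L(R) = 3 + 3 = 6)
f(y) = -1
L(13) + 46*f(7 - 1*3) = 6 + 46*(-1) = 6 - 46 = -40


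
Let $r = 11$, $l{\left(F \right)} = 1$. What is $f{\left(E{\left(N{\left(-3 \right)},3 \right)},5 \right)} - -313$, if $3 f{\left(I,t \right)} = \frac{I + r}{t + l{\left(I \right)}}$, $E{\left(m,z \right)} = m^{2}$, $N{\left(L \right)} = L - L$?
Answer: $\frac{5645}{18} \approx 313.61$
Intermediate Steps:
$N{\left(L \right)} = 0$
$f{\left(I,t \right)} = \frac{11 + I}{3 \left(1 + t\right)}$ ($f{\left(I,t \right)} = \frac{\left(I + 11\right) \frac{1}{t + 1}}{3} = \frac{\left(11 + I\right) \frac{1}{1 + t}}{3} = \frac{\frac{1}{1 + t} \left(11 + I\right)}{3} = \frac{11 + I}{3 \left(1 + t\right)}$)
$f{\left(E{\left(N{\left(-3 \right)},3 \right)},5 \right)} - -313 = \frac{11 + 0^{2}}{3 \left(1 + 5\right)} - -313 = \frac{11 + 0}{3 \cdot 6} + 313 = \frac{1}{3} \cdot \frac{1}{6} \cdot 11 + 313 = \frac{11}{18} + 313 = \frac{5645}{18}$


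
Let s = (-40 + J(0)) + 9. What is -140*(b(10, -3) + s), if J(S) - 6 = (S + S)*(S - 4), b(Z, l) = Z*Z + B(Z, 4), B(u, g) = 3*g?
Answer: -12180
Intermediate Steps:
b(Z, l) = 12 + Z**2 (b(Z, l) = Z*Z + 3*4 = Z**2 + 12 = 12 + Z**2)
J(S) = 6 + 2*S*(-4 + S) (J(S) = 6 + (S + S)*(S - 4) = 6 + (2*S)*(-4 + S) = 6 + 2*S*(-4 + S))
s = -25 (s = (-40 + (6 - 8*0 + 2*0**2)) + 9 = (-40 + (6 + 0 + 2*0)) + 9 = (-40 + (6 + 0 + 0)) + 9 = (-40 + 6) + 9 = -34 + 9 = -25)
-140*(b(10, -3) + s) = -140*((12 + 10**2) - 25) = -140*((12 + 100) - 25) = -140*(112 - 25) = -140*87 = -12180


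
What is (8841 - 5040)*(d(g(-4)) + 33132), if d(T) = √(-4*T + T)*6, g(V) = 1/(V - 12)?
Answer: 125934732 + 11403*√3/2 ≈ 1.2594e+8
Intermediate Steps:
g(V) = 1/(-12 + V)
d(T) = 6*√3*√(-T) (d(T) = √(-3*T)*6 = (√3*√(-T))*6 = 6*√3*√(-T))
(8841 - 5040)*(d(g(-4)) + 33132) = (8841 - 5040)*(6*√3*√(-1/(-12 - 4)) + 33132) = 3801*(6*√3*√(-1/(-16)) + 33132) = 3801*(6*√3*√(-1*(-1/16)) + 33132) = 3801*(6*√3*√(1/16) + 33132) = 3801*(6*√3*(¼) + 33132) = 3801*(3*√3/2 + 33132) = 3801*(33132 + 3*√3/2) = 125934732 + 11403*√3/2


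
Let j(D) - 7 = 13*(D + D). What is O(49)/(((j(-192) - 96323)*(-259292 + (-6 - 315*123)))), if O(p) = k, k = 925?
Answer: 925/30194140244 ≈ 3.0635e-8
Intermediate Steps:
j(D) = 7 + 26*D (j(D) = 7 + 13*(D + D) = 7 + 13*(2*D) = 7 + 26*D)
O(p) = 925
O(49)/(((j(-192) - 96323)*(-259292 + (-6 - 315*123)))) = 925/((((7 + 26*(-192)) - 96323)*(-259292 + (-6 - 315*123)))) = 925/((((7 - 4992) - 96323)*(-259292 + (-6 - 38745)))) = 925/(((-4985 - 96323)*(-259292 - 38751))) = 925/((-101308*(-298043))) = 925/30194140244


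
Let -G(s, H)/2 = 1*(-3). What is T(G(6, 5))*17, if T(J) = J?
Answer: 102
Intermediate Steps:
G(s, H) = 6 (G(s, H) = -2*(-3) = 6)
T(G(6, 5))*17 = 6*17 = 102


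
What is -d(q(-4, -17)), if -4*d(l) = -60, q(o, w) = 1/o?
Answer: -15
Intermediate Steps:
d(l) = 15 (d(l) = -¼*(-60) = 15)
-d(q(-4, -17)) = -1*15 = -15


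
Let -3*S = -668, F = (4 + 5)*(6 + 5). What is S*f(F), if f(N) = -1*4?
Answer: -2672/3 ≈ -890.67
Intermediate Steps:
F = 99 (F = 9*11 = 99)
S = 668/3 (S = -⅓*(-668) = 668/3 ≈ 222.67)
f(N) = -4
S*f(F) = (668/3)*(-4) = -2672/3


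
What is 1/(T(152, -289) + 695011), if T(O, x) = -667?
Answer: 1/694344 ≈ 1.4402e-6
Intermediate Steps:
1/(T(152, -289) + 695011) = 1/(-667 + 695011) = 1/694344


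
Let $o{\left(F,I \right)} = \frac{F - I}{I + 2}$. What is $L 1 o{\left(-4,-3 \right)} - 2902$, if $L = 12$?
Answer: $-2890$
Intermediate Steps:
$o{\left(F,I \right)} = \frac{F - I}{2 + I}$
$L 1 o{\left(-4,-3 \right)} - 2902 = 12 \cdot 1 \frac{-4 - -3}{2 - 3} - 2902 = 12 \frac{-4 + 3}{-1} - 2902 = 12 \left(\left(-1\right) \left(-1\right)\right) - 2902 = 12 \cdot 1 - 2902 = 12 - 2902 = -2890$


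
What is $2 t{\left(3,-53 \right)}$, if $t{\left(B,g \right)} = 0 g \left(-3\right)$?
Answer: $0$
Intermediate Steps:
$t{\left(B,g \right)} = 0$ ($t{\left(B,g \right)} = 0 \left(-3\right) = 0$)
$2 t{\left(3,-53 \right)} = 2 \cdot 0 = 0$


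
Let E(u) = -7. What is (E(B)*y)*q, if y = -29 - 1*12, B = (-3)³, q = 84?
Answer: 24108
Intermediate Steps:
B = -27
y = -41 (y = -29 - 12 = -41)
(E(B)*y)*q = -7*(-41)*84 = 287*84 = 24108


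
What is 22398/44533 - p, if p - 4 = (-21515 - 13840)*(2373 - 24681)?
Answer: -35123147863954/44533 ≈ -7.8870e+8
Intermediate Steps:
p = 788699344 (p = 4 + (-21515 - 13840)*(2373 - 24681) = 4 - 35355*(-22308) = 4 + 788699340 = 788699344)
22398/44533 - p = 22398/44533 - 1*788699344 = 22398*(1/44533) - 788699344 = 22398/44533 - 788699344 = -35123147863954/44533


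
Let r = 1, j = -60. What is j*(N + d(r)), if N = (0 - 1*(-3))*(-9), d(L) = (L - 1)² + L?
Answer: 1560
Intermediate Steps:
d(L) = L + (-1 + L)² (d(L) = (-1 + L)² + L = L + (-1 + L)²)
N = -27 (N = (0 + 3)*(-9) = 3*(-9) = -27)
j*(N + d(r)) = -60*(-27 + (1 + (-1 + 1)²)) = -60*(-27 + (1 + 0²)) = -60*(-27 + (1 + 0)) = -60*(-27 + 1) = -60*(-26) = 1560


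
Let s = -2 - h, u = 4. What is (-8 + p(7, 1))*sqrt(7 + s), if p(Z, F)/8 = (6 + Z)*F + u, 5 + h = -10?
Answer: 256*sqrt(5) ≈ 572.43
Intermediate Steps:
h = -15 (h = -5 - 10 = -15)
p(Z, F) = 32 + 8*F*(6 + Z) (p(Z, F) = 8*((6 + Z)*F + 4) = 8*(F*(6 + Z) + 4) = 8*(4 + F*(6 + Z)) = 32 + 8*F*(6 + Z))
s = 13 (s = -2 - 1*(-15) = -2 + 15 = 13)
(-8 + p(7, 1))*sqrt(7 + s) = (-8 + (32 + 48*1 + 8*1*7))*sqrt(7 + 13) = (-8 + (32 + 48 + 56))*sqrt(20) = (-8 + 136)*(2*sqrt(5)) = 128*(2*sqrt(5)) = 256*sqrt(5)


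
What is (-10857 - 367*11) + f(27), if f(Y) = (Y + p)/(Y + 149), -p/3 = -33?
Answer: -1310609/88 ≈ -14893.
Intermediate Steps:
p = 99 (p = -3*(-33) = 99)
f(Y) = (99 + Y)/(149 + Y) (f(Y) = (Y + 99)/(Y + 149) = (99 + Y)/(149 + Y))
(-10857 - 367*11) + f(27) = (-10857 - 367*11) + (99 + 27)/(149 + 27) = (-10857 - 4037) + 126/176 = -14894 + (1/176)*126 = -14894 + 63/88 = -1310609/88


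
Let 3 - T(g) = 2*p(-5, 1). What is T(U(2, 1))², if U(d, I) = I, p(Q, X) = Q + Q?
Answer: 529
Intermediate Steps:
p(Q, X) = 2*Q
T(g) = 23 (T(g) = 3 - 2*2*(-5) = 3 - 2*(-10) = 3 - 1*(-20) = 3 + 20 = 23)
T(U(2, 1))² = 23² = 529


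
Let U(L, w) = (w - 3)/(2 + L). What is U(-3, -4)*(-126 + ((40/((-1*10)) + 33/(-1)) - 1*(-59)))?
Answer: -728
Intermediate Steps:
U(L, w) = (-3 + w)/(2 + L)
U(-3, -4)*(-126 + ((40/((-1*10)) + 33/(-1)) - 1*(-59))) = ((-3 - 4)/(2 - 3))*(-126 + ((40/((-1*10)) + 33/(-1)) - 1*(-59))) = (-7/(-1))*(-126 + ((40/(-10) + 33*(-1)) + 59)) = (-1*(-7))*(-126 + ((40*(-⅒) - 33) + 59)) = 7*(-126 + ((-4 - 33) + 59)) = 7*(-126 + (-37 + 59)) = 7*(-126 + 22) = 7*(-104) = -728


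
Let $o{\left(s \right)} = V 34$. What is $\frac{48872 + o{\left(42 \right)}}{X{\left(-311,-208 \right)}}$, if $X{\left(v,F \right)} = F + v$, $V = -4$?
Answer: $- \frac{48736}{519} \approx -93.904$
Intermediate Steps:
$o{\left(s \right)} = -136$ ($o{\left(s \right)} = \left(-4\right) 34 = -136$)
$\frac{48872 + o{\left(42 \right)}}{X{\left(-311,-208 \right)}} = \frac{48872 - 136}{-208 - 311} = \frac{48736}{-519} = 48736 \left(- \frac{1}{519}\right) = - \frac{48736}{519}$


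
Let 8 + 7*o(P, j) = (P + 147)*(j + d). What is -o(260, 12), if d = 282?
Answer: -119650/7 ≈ -17093.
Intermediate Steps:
o(P, j) = -8/7 + (147 + P)*(282 + j)/7 (o(P, j) = -8/7 + ((P + 147)*(j + 282))/7 = -8/7 + ((147 + P)*(282 + j))/7 = -8/7 + (147 + P)*(282 + j)/7)
-o(260, 12) = -(41446/7 + 21*12 + (282/7)*260 + (1/7)*260*12) = -(41446/7 + 252 + 73320/7 + 3120/7) = -1*119650/7 = -119650/7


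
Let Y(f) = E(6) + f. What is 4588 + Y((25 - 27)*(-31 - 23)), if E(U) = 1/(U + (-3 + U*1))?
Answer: 42265/9 ≈ 4696.1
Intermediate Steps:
E(U) = 1/(-3 + 2*U) (E(U) = 1/(U + (-3 + U)) = 1/(-3 + 2*U))
Y(f) = ⅑ + f (Y(f) = 1/(-3 + 2*6) + f = 1/(-3 + 12) + f = 1/9 + f = ⅑ + f)
4588 + Y((25 - 27)*(-31 - 23)) = 4588 + (⅑ + (25 - 27)*(-31 - 23)) = 4588 + (⅑ - 2*(-54)) = 4588 + (⅑ + 108) = 4588 + 973/9 = 42265/9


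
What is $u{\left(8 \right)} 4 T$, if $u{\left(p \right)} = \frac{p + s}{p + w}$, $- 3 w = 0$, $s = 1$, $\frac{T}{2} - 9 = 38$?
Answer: $423$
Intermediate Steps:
$T = 94$ ($T = 18 + 2 \cdot 38 = 18 + 76 = 94$)
$w = 0$ ($w = \left(- \frac{1}{3}\right) 0 = 0$)
$u{\left(p \right)} = \frac{1 + p}{p}$ ($u{\left(p \right)} = \frac{p + 1}{p + 0} = \frac{1 + p}{p}$)
$u{\left(8 \right)} 4 T = \frac{1 + 8}{8} \cdot 4 \cdot 94 = \frac{1}{8} \cdot 9 \cdot 4 \cdot 94 = \frac{9}{8} \cdot 4 \cdot 94 = \frac{9}{2} \cdot 94 = 423$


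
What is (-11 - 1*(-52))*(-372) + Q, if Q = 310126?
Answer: 294874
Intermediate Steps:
(-11 - 1*(-52))*(-372) + Q = (-11 - 1*(-52))*(-372) + 310126 = (-11 + 52)*(-372) + 310126 = 41*(-372) + 310126 = -15252 + 310126 = 294874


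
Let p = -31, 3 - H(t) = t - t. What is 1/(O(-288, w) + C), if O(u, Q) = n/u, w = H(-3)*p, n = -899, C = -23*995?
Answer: -288/6589981 ≈ -4.3703e-5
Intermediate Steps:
H(t) = 3 (H(t) = 3 - (t - t) = 3 - 1*0 = 3 + 0 = 3)
C = -22885
w = -93 (w = 3*(-31) = -93)
O(u, Q) = -899/u
1/(O(-288, w) + C) = 1/(-899/(-288) - 22885) = 1/(-899*(-1/288) - 22885) = 1/(899/288 - 22885) = 1/(-6589981/288) = -288/6589981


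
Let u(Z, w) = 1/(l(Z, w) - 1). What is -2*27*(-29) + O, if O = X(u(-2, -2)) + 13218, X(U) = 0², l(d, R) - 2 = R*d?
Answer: 14784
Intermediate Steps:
l(d, R) = 2 + R*d
u(Z, w) = 1/(1 + Z*w) (u(Z, w) = 1/((2 + w*Z) - 1) = 1/((2 + Z*w) - 1) = 1/(1 + Z*w))
X(U) = 0
O = 13218 (O = 0 + 13218 = 13218)
-2*27*(-29) + O = -2*27*(-29) + 13218 = -54*(-29) + 13218 = 1566 + 13218 = 14784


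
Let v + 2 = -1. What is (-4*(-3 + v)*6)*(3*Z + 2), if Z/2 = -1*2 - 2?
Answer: -3168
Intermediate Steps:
v = -3 (v = -2 - 1 = -3)
Z = -8 (Z = 2*(-1*2 - 2) = 2*(-2 - 2) = 2*(-4) = -8)
(-4*(-3 + v)*6)*(3*Z + 2) = (-4*(-3 - 3)*6)*(3*(-8) + 2) = (-4*(-6)*6)*(-24 + 2) = (24*6)*(-22) = 144*(-22) = -3168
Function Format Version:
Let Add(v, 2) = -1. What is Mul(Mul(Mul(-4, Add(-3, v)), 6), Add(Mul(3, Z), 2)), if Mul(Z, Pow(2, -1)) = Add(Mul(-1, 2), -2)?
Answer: -3168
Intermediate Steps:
v = -3 (v = Add(-2, -1) = -3)
Z = -8 (Z = Mul(2, Add(Mul(-1, 2), -2)) = Mul(2, Add(-2, -2)) = Mul(2, -4) = -8)
Mul(Mul(Mul(-4, Add(-3, v)), 6), Add(Mul(3, Z), 2)) = Mul(Mul(Mul(-4, Add(-3, -3)), 6), Add(Mul(3, -8), 2)) = Mul(Mul(Mul(-4, -6), 6), Add(-24, 2)) = Mul(Mul(24, 6), -22) = Mul(144, -22) = -3168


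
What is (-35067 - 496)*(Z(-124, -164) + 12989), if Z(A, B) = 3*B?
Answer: -444430811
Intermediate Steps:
(-35067 - 496)*(Z(-124, -164) + 12989) = (-35067 - 496)*(3*(-164) + 12989) = -35563*(-492 + 12989) = -35563*12497 = -444430811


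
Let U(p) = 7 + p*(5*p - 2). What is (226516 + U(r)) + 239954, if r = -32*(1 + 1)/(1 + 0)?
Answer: 487085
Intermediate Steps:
r = -64 (r = -64/1 = -64 ≈ -64.000)
U(p) = 7 + p*(-2 + 5*p)
(226516 + U(r)) + 239954 = (226516 + (7 - 2*(-64) + 5*(-64)²)) + 239954 = (226516 + (7 + 128 + 5*4096)) + 239954 = (226516 + (7 + 128 + 20480)) + 239954 = (226516 + 20615) + 239954 = 247131 + 239954 = 487085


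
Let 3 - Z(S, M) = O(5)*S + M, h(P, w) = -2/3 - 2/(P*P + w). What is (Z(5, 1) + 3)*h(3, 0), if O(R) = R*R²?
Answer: 4960/9 ≈ 551.11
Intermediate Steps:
O(R) = R³
h(P, w) = -⅔ - 2/(w + P²) (h(P, w) = -2*⅓ - 2/(P² + w) = -⅔ - 2/(w + P²))
Z(S, M) = 3 - M - 125*S (Z(S, M) = 3 - (5³*S + M) = 3 - (125*S + M) = 3 - (M + 125*S) = 3 + (-M - 125*S) = 3 - M - 125*S)
(Z(5, 1) + 3)*h(3, 0) = ((3 - 1*1 - 125*5) + 3)*(2*(-3 - 1*0 - 1*3²)/(3*(0 + 3²))) = ((3 - 1 - 625) + 3)*(2*(-3 + 0 - 1*9)/(3*(0 + 9))) = (-623 + 3)*((⅔)*(-3 + 0 - 9)/9) = -1240*(-12)/(3*9) = -620*(-8/9) = 4960/9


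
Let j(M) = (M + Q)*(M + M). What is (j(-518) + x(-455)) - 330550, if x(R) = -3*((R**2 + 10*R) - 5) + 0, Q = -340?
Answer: -49072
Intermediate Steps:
x(R) = 15 - 30*R - 3*R**2 (x(R) = -3*(-5 + R**2 + 10*R) + 0 = (15 - 30*R - 3*R**2) + 0 = 15 - 30*R - 3*R**2)
j(M) = 2*M*(-340 + M) (j(M) = (M - 340)*(M + M) = (-340 + M)*(2*M) = 2*M*(-340 + M))
(j(-518) + x(-455)) - 330550 = (2*(-518)*(-340 - 518) + (15 - 30*(-455) - 3*(-455)**2)) - 330550 = (2*(-518)*(-858) + (15 + 13650 - 3*207025)) - 330550 = (888888 + (15 + 13650 - 621075)) - 330550 = (888888 - 607410) - 330550 = 281478 - 330550 = -49072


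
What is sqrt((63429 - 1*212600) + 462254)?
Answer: 3*sqrt(34787) ≈ 559.54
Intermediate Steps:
sqrt((63429 - 1*212600) + 462254) = sqrt((63429 - 212600) + 462254) = sqrt(-149171 + 462254) = sqrt(313083) = 3*sqrt(34787)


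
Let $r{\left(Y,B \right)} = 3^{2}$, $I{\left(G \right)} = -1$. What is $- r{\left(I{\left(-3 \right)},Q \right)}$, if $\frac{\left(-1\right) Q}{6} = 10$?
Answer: $-9$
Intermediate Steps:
$Q = -60$ ($Q = \left(-6\right) 10 = -60$)
$r{\left(Y,B \right)} = 9$
$- r{\left(I{\left(-3 \right)},Q \right)} = \left(-1\right) 9 = -9$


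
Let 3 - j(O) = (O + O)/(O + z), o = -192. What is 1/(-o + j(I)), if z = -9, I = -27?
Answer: 2/387 ≈ 0.0051680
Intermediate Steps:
j(O) = 3 - 2*O/(-9 + O) (j(O) = 3 - (O + O)/(O - 9) = 3 - 2*O/(-9 + O))
1/(-o + j(I)) = 1/(-1*(-192) + (-27 - 27)/(-9 - 27)) = 1/(192 - 54/(-36)) = 1/(192 - 1/36*(-54)) = 1/(192 + 3/2) = 1/(387/2) = 2/387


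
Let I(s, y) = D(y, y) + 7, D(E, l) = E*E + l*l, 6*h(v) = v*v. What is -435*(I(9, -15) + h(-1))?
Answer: -397735/2 ≈ -1.9887e+5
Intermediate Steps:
h(v) = v²/6 (h(v) = (v*v)/6 = v²/6)
D(E, l) = E² + l²
I(s, y) = 7 + 2*y² (I(s, y) = (y² + y²) + 7 = 2*y² + 7 = 7 + 2*y²)
-435*(I(9, -15) + h(-1)) = -435*((7 + 2*(-15)²) + (⅙)*(-1)²) = -435*((7 + 2*225) + (⅙)*1) = -435*((7 + 450) + ⅙) = -435*(457 + ⅙) = -435*2743/6 = -397735/2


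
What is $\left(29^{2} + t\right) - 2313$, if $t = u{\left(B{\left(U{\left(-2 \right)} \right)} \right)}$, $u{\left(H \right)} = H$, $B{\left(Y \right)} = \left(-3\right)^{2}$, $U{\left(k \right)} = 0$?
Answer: $-1463$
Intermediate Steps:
$B{\left(Y \right)} = 9$
$t = 9$
$\left(29^{2} + t\right) - 2313 = \left(29^{2} + 9\right) - 2313 = \left(841 + 9\right) - 2313 = 850 - 2313 = -1463$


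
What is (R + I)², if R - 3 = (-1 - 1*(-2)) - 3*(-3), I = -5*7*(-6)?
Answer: 49729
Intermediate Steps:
I = 210 (I = -35*(-6) = 210)
R = 13 (R = 3 + ((-1 - 1*(-2)) - 3*(-3)) = 3 + ((-1 + 2) + 9) = 3 + (1 + 9) = 3 + 10 = 13)
(R + I)² = (13 + 210)² = 223² = 49729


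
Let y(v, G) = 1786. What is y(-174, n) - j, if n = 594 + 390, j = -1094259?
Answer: 1096045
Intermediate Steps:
n = 984
y(-174, n) - j = 1786 - 1*(-1094259) = 1786 + 1094259 = 1096045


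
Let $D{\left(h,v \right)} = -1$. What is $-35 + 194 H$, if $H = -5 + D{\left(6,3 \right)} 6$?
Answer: $-2169$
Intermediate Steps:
$H = -11$ ($H = -5 - 6 = -11$)
$-35 + 194 H = -35 + 194 \left(-11\right) = -35 - 2134 = -2169$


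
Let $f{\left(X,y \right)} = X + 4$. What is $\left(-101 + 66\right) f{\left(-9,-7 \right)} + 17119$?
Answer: $17294$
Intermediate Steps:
$f{\left(X,y \right)} = 4 + X$
$\left(-101 + 66\right) f{\left(-9,-7 \right)} + 17119 = \left(-101 + 66\right) \left(4 - 9\right) + 17119 = \left(-35\right) \left(-5\right) + 17119 = 175 + 17119 = 17294$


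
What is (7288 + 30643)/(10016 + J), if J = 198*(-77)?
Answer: -37931/5230 ≈ -7.2526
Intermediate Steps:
J = -15246
(7288 + 30643)/(10016 + J) = (7288 + 30643)/(10016 - 15246) = 37931/(-5230) = 37931*(-1/5230) = -37931/5230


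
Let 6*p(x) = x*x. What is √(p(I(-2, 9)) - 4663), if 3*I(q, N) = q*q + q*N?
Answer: I*√377409/9 ≈ 68.26*I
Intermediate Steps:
I(q, N) = q²/3 + N*q/3 (I(q, N) = (q*q + q*N)/3 = (q² + N*q)/3 = q²/3 + N*q/3)
p(x) = x²/6 (p(x) = (x*x)/6 = x²/6)
√(p(I(-2, 9)) - 4663) = √(((⅓)*(-2)*(9 - 2))²/6 - 4663) = √(((⅓)*(-2)*7)²/6 - 4663) = √((-14/3)²/6 - 4663) = √((⅙)*(196/9) - 4663) = √(98/27 - 4663) = √(-125803/27) = I*√377409/9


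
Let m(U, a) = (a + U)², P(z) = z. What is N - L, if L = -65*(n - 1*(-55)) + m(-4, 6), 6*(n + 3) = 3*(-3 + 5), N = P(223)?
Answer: 3664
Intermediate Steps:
m(U, a) = (U + a)²
N = 223
n = -2 (n = -3 + (3*(-3 + 5))/6 = -3 + (3*2)/6 = -3 + (⅙)*6 = -3 + 1 = -2)
L = -3441 (L = -65*(-2 - 1*(-55)) + (-4 + 6)² = -65*(-2 + 55) + 2² = -65*53 + 4 = -3445 + 4 = -3441)
N - L = 223 - 1*(-3441) = 223 + 3441 = 3664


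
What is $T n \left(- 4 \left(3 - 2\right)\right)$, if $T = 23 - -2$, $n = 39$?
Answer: $-3900$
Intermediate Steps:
$T = 25$ ($T = 23 + 2 = 25$)
$T n \left(- 4 \left(3 - 2\right)\right) = 25 \cdot 39 \left(- 4 \left(3 - 2\right)\right) = 975 \left(\left(-4\right) 1\right) = 975 \left(-4\right) = -3900$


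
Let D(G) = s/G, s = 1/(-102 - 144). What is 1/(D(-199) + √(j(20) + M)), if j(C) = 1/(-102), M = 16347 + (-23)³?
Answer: -832218/170294472467257 + 399415686*√43488618/170294472467257 ≈ 0.015467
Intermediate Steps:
M = 4180 (M = 16347 - 12167 = 4180)
j(C) = -1/102
s = -1/246 (s = 1/(-246) = -1/246 ≈ -0.0040650)
D(G) = -1/(246*G)
1/(D(-199) + √(j(20) + M)) = 1/(-1/246/(-199) + √(-1/102 + 4180)) = 1/(-1/246*(-1/199) + √(426359/102)) = 1/(1/48954 + √43488618/102)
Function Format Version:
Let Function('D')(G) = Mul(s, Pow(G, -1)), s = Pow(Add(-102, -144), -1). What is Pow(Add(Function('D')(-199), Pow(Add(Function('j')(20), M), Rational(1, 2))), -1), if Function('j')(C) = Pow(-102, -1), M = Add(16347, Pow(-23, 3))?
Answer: Add(Rational(-832218, 170294472467257), Mul(Rational(399415686, 170294472467257), Pow(43488618, Rational(1, 2)))) ≈ 0.015467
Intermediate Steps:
M = 4180 (M = Add(16347, -12167) = 4180)
Function('j')(C) = Rational(-1, 102)
s = Rational(-1, 246) (s = Pow(-246, -1) = Rational(-1, 246) ≈ -0.0040650)
Function('D')(G) = Mul(Rational(-1, 246), Pow(G, -1))
Pow(Add(Function('D')(-199), Pow(Add(Function('j')(20), M), Rational(1, 2))), -1) = Pow(Add(Mul(Rational(-1, 246), Pow(-199, -1)), Pow(Add(Rational(-1, 102), 4180), Rational(1, 2))), -1) = Pow(Add(Mul(Rational(-1, 246), Rational(-1, 199)), Pow(Rational(426359, 102), Rational(1, 2))), -1) = Pow(Add(Rational(1, 48954), Mul(Rational(1, 102), Pow(43488618, Rational(1, 2)))), -1)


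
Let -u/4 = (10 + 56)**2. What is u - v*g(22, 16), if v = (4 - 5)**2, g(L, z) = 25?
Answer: -17449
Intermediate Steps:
v = 1 (v = (-1)**2 = 1)
u = -17424 (u = -4*(10 + 56)**2 = -4*66**2 = -4*4356 = -17424)
u - v*g(22, 16) = -17424 - 25 = -17449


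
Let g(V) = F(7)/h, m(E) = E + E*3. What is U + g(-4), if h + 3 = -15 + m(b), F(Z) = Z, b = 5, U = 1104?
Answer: 2215/2 ≈ 1107.5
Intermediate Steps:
m(E) = 4*E (m(E) = E + 3*E = 4*E)
h = 2 (h = -3 + (-15 + 4*5) = -3 + (-15 + 20) = -3 + 5 = 2)
g(V) = 7/2
U + g(-4) = 1104 + 7/2 = 2215/2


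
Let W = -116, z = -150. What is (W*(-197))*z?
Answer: -3427800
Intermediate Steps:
(W*(-197))*z = -116*(-197)*(-150) = 22852*(-150) = -3427800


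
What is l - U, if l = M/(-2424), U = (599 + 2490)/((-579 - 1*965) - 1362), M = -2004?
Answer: 277320/146753 ≈ 1.8897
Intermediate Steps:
U = -3089/2906 (U = 3089/((-579 - 965) - 1362) = 3089/(-1544 - 1362) = 3089/(-2906) = 3089*(-1/2906) = -3089/2906 ≈ -1.0630)
l = 167/202 (l = -2004/(-2424) = -2004*(-1/2424) = 167/202 ≈ 0.82673)
l - U = 167/202 - 1*(-3089/2906) = 167/202 + 3089/2906 = 277320/146753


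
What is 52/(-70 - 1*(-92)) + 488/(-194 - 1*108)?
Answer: 1242/1661 ≈ 0.74774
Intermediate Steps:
52/(-70 - 1*(-92)) + 488/(-194 - 1*108) = 52/(-70 + 92) + 488/(-194 - 108) = 52/22 + 488/(-302) = 52*(1/22) + 488*(-1/302) = 26/11 - 244/151 = 1242/1661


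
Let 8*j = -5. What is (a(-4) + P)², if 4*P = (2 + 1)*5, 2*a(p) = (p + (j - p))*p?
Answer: 25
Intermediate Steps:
j = -5/8 (j = (⅛)*(-5) = -5/8 ≈ -0.62500)
a(p) = -5*p/16 (a(p) = ((p + (-5/8 - p))*p)/2 = (-5*p/8)/2 = -5*p/16)
P = 15/4 (P = ((2 + 1)*5)/4 = (3*5)/4 = (¼)*15 = 15/4 ≈ 3.7500)
(a(-4) + P)² = (-5/16*(-4) + 15/4)² = (5/4 + 15/4)² = 5² = 25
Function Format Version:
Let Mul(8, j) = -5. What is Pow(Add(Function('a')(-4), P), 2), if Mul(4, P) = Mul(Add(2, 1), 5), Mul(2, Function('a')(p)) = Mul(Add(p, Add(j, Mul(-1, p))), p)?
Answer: 25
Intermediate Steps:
j = Rational(-5, 8) (j = Mul(Rational(1, 8), -5) = Rational(-5, 8) ≈ -0.62500)
Function('a')(p) = Mul(Rational(-5, 16), p) (Function('a')(p) = Mul(Rational(1, 2), Mul(Add(p, Add(Rational(-5, 8), Mul(-1, p))), p)) = Mul(Rational(1, 2), Mul(Rational(-5, 8), p)) = Mul(Rational(-5, 16), p))
P = Rational(15, 4) (P = Mul(Rational(1, 4), Mul(Add(2, 1), 5)) = Mul(Rational(1, 4), Mul(3, 5)) = Mul(Rational(1, 4), 15) = Rational(15, 4) ≈ 3.7500)
Pow(Add(Function('a')(-4), P), 2) = Pow(Add(Mul(Rational(-5, 16), -4), Rational(15, 4)), 2) = Pow(Add(Rational(5, 4), Rational(15, 4)), 2) = Pow(5, 2) = 25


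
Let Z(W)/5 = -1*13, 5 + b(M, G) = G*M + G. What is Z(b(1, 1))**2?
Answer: 4225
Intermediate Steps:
b(M, G) = -5 + G + G*M (b(M, G) = -5 + (G*M + G) = -5 + (G + G*M) = -5 + G + G*M)
Z(W) = -65 (Z(W) = 5*(-1*13) = 5*(-13) = -65)
Z(b(1, 1))**2 = (-65)**2 = 4225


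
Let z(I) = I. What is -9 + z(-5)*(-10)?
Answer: 41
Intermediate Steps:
-9 + z(-5)*(-10) = -9 - 5*(-10) = -9 + 50 = 41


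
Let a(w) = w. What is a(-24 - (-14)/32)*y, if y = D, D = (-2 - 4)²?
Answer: -3393/4 ≈ -848.25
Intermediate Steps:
D = 36 (D = (-6)² = 36)
y = 36
a(-24 - (-14)/32)*y = (-24 - (-14)/32)*36 = (-24 - 1*(-7/16))*36 = (-24 + 7/16)*36 = -377/16*36 = -3393/4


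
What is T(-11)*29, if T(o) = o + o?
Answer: -638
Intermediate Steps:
T(o) = 2*o
T(-11)*29 = (2*(-11))*29 = -22*29 = -638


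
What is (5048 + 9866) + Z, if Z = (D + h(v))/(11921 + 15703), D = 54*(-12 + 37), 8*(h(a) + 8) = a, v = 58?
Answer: 549314247/36832 ≈ 14914.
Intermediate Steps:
h(a) = -8 + a/8
D = 1350 (D = 54*25 = 1350)
Z = 1799/36832 (Z = (1350 + (-8 + (1/8)*58))/(11921 + 15703) = (1350 + (-8 + 29/4))/27624 = (1350 - 3/4)*(1/27624) = (5397/4)*(1/27624) = 1799/36832 ≈ 0.048843)
(5048 + 9866) + Z = (5048 + 9866) + 1799/36832 = 14914 + 1799/36832 = 549314247/36832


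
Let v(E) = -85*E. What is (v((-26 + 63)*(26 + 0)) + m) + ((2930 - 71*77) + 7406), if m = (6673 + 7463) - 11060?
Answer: -73825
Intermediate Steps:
m = 3076 (m = 14136 - 11060 = 3076)
(v((-26 + 63)*(26 + 0)) + m) + ((2930 - 71*77) + 7406) = (-85*(-26 + 63)*(26 + 0) + 3076) + ((2930 - 71*77) + 7406) = (-3145*26 + 3076) + ((2930 - 5467) + 7406) = (-85*962 + 3076) + (-2537 + 7406) = (-81770 + 3076) + 4869 = -78694 + 4869 = -73825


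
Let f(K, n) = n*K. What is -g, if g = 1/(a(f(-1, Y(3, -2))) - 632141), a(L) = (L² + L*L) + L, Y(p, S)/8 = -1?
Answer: 1/632005 ≈ 1.5823e-6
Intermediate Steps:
Y(p, S) = -8 (Y(p, S) = 8*(-1) = -8)
f(K, n) = K*n
a(L) = L + 2*L² (a(L) = (L² + L²) + L = 2*L² + L = L + 2*L²)
g = -1/632005 (g = 1/((-1*(-8))*(1 + 2*(-1*(-8))) - 632141) = 1/(8*(1 + 2*8) - 632141) = 1/(8*(1 + 16) - 632141) = 1/(8*17 - 632141) = 1/(136 - 632141) = 1/(-632005) = -1/632005 ≈ -1.5823e-6)
-g = -1*(-1/632005) = 1/632005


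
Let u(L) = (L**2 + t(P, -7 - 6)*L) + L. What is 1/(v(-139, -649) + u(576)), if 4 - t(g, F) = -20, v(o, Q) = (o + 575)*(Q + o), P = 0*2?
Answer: 1/2608 ≈ 0.00038344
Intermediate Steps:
P = 0
v(o, Q) = (575 + o)*(Q + o)
t(g, F) = 24 (t(g, F) = 4 - 1*(-20) = 4 + 20 = 24)
u(L) = L**2 + 25*L (u(L) = (L**2 + 24*L) + L = L**2 + 25*L)
1/(v(-139, -649) + u(576)) = 1/(((-139)**2 + 575*(-649) + 575*(-139) - 649*(-139)) + 576*(25 + 576)) = 1/((19321 - 373175 - 79925 + 90211) + 576*601) = 1/(-343568 + 346176) = 1/2608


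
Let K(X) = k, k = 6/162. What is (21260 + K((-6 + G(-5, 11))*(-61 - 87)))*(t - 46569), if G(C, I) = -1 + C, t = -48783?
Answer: -18244683464/9 ≈ -2.0272e+9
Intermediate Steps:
k = 1/27 (k = 6*(1/162) = 1/27 ≈ 0.037037)
K(X) = 1/27
(21260 + K((-6 + G(-5, 11))*(-61 - 87)))*(t - 46569) = (21260 + 1/27)*(-48783 - 46569) = (574021/27)*(-95352) = -18244683464/9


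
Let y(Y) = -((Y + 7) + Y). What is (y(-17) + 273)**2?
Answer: 90000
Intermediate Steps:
y(Y) = -7 - 2*Y (y(Y) = -((7 + Y) + Y) = -(7 + 2*Y) = -7 - 2*Y)
(y(-17) + 273)**2 = ((-7 - 2*(-17)) + 273)**2 = ((-7 + 34) + 273)**2 = (27 + 273)**2 = 300**2 = 90000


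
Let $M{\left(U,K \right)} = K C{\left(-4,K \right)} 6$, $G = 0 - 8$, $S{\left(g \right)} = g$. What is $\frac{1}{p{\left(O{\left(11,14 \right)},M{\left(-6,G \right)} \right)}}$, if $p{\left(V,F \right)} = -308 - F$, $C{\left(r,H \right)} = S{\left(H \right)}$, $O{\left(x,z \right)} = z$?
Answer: $- \frac{1}{692} \approx -0.0014451$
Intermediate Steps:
$C{\left(r,H \right)} = H$
$G = -8$
$M{\left(U,K \right)} = 6 K^{2}$ ($M{\left(U,K \right)} = K K 6 = K^{2} \cdot 6 = 6 K^{2}$)
$\frac{1}{p{\left(O{\left(11,14 \right)},M{\left(-6,G \right)} \right)}} = \frac{1}{-308 - 6 \left(-8\right)^{2}} = \frac{1}{-308 - 6 \cdot 64} = \frac{1}{-308 - 384} = \frac{1}{-692} = - \frac{1}{692}$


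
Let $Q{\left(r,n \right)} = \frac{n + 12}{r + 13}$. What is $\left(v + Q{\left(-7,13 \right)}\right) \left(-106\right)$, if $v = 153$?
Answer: $- \frac{49979}{3} \approx -16660.0$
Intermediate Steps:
$Q{\left(r,n \right)} = \frac{12 + n}{13 + r}$
$\left(v + Q{\left(-7,13 \right)}\right) \left(-106\right) = \left(153 + \frac{12 + 13}{13 - 7}\right) \left(-106\right) = \left(153 + \frac{1}{6} \cdot 25\right) \left(-106\right) = \left(153 + \frac{25}{6}\right) \left(-106\right) = \frac{943}{6} \left(-106\right) = - \frac{49979}{3}$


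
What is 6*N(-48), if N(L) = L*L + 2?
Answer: 13836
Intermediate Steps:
N(L) = 2 + L² (N(L) = L² + 2 = 2 + L²)
6*N(-48) = 6*(2 + (-48)²) = 6*(2 + 2304) = 6*2306 = 13836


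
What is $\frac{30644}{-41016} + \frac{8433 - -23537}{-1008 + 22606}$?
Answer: $\frac{81179051}{110732946} \approx 0.73311$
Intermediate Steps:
$\frac{30644}{-41016} + \frac{8433 - -23537}{-1008 + 22606} = 30644 \left(- \frac{1}{41016}\right) + \frac{8433 + 23537}{21598} = - \frac{7661}{10254} + 31970 \cdot \frac{1}{21598} = - \frac{7661}{10254} + \frac{15985}{10799} = \frac{81179051}{110732946}$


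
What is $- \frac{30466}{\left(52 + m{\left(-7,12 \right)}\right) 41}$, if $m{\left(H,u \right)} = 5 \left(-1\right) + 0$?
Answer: $- \frac{30466}{1927} \approx -15.81$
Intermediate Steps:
$m{\left(H,u \right)} = -5$ ($m{\left(H,u \right)} = -5 + 0 = -5$)
$- \frac{30466}{\left(52 + m{\left(-7,12 \right)}\right) 41} = - \frac{30466}{\left(52 - 5\right) 41} = - \frac{30466}{47 \cdot 41} = - \frac{30466}{1927}$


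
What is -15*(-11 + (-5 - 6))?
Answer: 330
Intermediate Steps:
-15*(-11 + (-5 - 6)) = -15*(-11 - 11) = -15*(-22) = 330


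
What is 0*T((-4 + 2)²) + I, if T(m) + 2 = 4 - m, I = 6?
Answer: 6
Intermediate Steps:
T(m) = 2 - m (T(m) = -2 + (4 - m) = 2 - m)
0*T((-4 + 2)²) + I = 0*(2 - (-4 + 2)²) + 6 = 0*(2 - 1*(-2)²) + 6 = 0*(2 - 1*4) + 6 = 0*(2 - 4) + 6 = 0*(-2) + 6 = 0 + 6 = 6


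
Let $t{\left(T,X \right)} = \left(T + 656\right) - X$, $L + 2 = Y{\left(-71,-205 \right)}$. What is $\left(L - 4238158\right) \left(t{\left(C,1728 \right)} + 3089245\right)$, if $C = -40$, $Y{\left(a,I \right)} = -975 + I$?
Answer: $-13091645752220$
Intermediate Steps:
$L = -1182$ ($L = -2 - 1180 = -1182$)
$t{\left(T,X \right)} = 656 + T - X$ ($t{\left(T,X \right)} = \left(656 + T\right) - X = 656 + T - X$)
$\left(L - 4238158\right) \left(t{\left(C,1728 \right)} + 3089245\right) = \left(-1182 - 4238158\right) \left(\left(656 - 40 - 1728\right) + 3089245\right) = - 4239340 \left(\left(656 - 40 - 1728\right) + 3089245\right) = - 4239340 \left(-1112 + 3089245\right) = \left(-4239340\right) 3088133 = -13091645752220$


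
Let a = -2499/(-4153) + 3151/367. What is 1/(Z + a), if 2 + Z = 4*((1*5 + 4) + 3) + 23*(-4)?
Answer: -1524151/56107710 ≈ -0.027165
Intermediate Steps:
a = 14003236/1524151 (a = -2499*(-1/4153) + 3151*(1/367) = 2499/4153 + 3151/367 = 14003236/1524151 ≈ 9.1876)
Z = -46 (Z = -2 + (4*((1*5 + 4) + 3) + 23*(-4)) = -2 + (4*((5 + 4) + 3) - 92) = -2 + (4*(9 + 3) - 92) = -2 + (4*12 - 92) = -2 + (48 - 92) = -2 - 44 = -46)
1/(Z + a) = 1/(-46 + 14003236/1524151) = 1/(-56107710/1524151) = -1524151/56107710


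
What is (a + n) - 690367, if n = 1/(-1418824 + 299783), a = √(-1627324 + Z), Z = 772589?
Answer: -772548978048/1119041 + I*√854735 ≈ -6.9037e+5 + 924.52*I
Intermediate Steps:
a = I*√854735 (a = √(-1627324 + 772589) = √(-854735) = I*√854735 ≈ 924.52*I)
n = -1/1119041 (n = 1/(-1119041) = -1/1119041 ≈ -8.9362e-7)
(a + n) - 690367 = (I*√854735 - 1/1119041) - 690367 = (-1/1119041 + I*√854735) - 690367 = -772548978048/1119041 + I*√854735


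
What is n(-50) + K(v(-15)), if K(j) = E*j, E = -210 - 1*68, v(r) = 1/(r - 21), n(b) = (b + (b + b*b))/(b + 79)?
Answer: 47231/522 ≈ 90.481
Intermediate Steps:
n(b) = (b**2 + 2*b)/(79 + b) (n(b) = (b + (b + b**2))/(79 + b) = (b**2 + 2*b)/(79 + b))
v(r) = 1/(-21 + r)
E = -278 (E = -210 - 68 = -278)
K(j) = -278*j
n(-50) + K(v(-15)) = -50*(2 - 50)/(79 - 50) - 278/(-21 - 15) = -50*(-48)/29 - 278/(-36) = -50*1/29*(-48) - 278*(-1/36) = 2400/29 + 139/18 = 47231/522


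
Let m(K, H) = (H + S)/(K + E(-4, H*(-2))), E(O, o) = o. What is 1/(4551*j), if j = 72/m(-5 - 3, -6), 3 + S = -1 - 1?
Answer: -11/1310688 ≈ -8.3925e-6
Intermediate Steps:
S = -5 (S = -3 + (-1 - 1) = -3 - 2 = -5)
m(K, H) = (-5 + H)/(K - 2*H) (m(K, H) = (H - 5)/(K + H*(-2)) = (-5 + H)/(K - 2*H))
j = -288/11 (j = 72/(((5 - 1*(-6))/(-(-5 - 3) + 2*(-6)))) = 72/(((5 + 6)/(-1*(-8) - 12))) = 72/((11/(8 - 12))) = 72/((11/(-4))) = 72/((-¼*11)) = 72/(-11/4) = 72*(-4/11) = -288/11 ≈ -26.182)
1/(4551*j) = 1/(4551*(-288/11)) = 1/(-1310688/11) = -11/1310688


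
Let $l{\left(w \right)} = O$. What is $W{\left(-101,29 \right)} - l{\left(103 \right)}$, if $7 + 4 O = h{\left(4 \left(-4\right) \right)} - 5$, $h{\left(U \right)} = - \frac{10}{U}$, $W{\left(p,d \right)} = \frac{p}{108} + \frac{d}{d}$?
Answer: $\frac{2513}{864} \approx 2.9086$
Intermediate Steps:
$W{\left(p,d \right)} = 1 + \frac{p}{108}$ ($W{\left(p,d \right)} = p \frac{1}{108} + 1 = \frac{p}{108} + 1 = 1 + \frac{p}{108}$)
$O = - \frac{91}{32}$ ($O = - \frac{7}{4} + \frac{- \frac{10}{4 \left(-4\right)} - 5}{4} = - \frac{7}{4} + \frac{- \frac{10}{-16} - 5}{4} = - \frac{7}{4} + \frac{\left(-10\right) \left(- \frac{1}{16}\right) - 5}{4} = - \frac{7}{4} + \frac{\frac{5}{8} - 5}{4} = - \frac{7}{4} + \frac{1}{4} \left(- \frac{35}{8}\right) = - \frac{7}{4} - \frac{35}{32} = - \frac{91}{32} \approx -2.8438$)
$l{\left(w \right)} = - \frac{91}{32}$
$W{\left(-101,29 \right)} - l{\left(103 \right)} = \left(1 + \frac{1}{108} \left(-101\right)\right) - - \frac{91}{32} = \left(1 - \frac{101}{108}\right) + \frac{91}{32} = \frac{7}{108} + \frac{91}{32} = \frac{2513}{864}$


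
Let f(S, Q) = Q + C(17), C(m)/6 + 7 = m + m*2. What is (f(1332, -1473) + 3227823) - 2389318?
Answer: 837296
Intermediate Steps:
C(m) = -42 + 18*m (C(m) = -42 + 6*(m + m*2) = -42 + 6*(m + 2*m) = -42 + 6*(3*m) = -42 + 18*m)
f(S, Q) = 264 + Q (f(S, Q) = Q + (-42 + 18*17) = Q + (-42 + 306) = Q + 264 = 264 + Q)
(f(1332, -1473) + 3227823) - 2389318 = ((264 - 1473) + 3227823) - 2389318 = (-1209 + 3227823) - 2389318 = 3226614 - 2389318 = 837296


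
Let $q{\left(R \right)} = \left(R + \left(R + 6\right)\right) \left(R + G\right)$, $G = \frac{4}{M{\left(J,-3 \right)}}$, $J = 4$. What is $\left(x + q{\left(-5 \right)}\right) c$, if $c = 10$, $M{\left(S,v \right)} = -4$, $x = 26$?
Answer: $500$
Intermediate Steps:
$G = -1$ ($G = \frac{4}{-4} = 4 \left(- \frac{1}{4}\right) = -1$)
$q{\left(R \right)} = \left(-1 + R\right) \left(6 + 2 R\right)$ ($q{\left(R \right)} = \left(R + \left(R + 6\right)\right) \left(R - 1\right) = \left(R + \left(6 + R\right)\right) \left(-1 + R\right) = \left(6 + 2 R\right) \left(-1 + R\right) = \left(-1 + R\right) \left(6 + 2 R\right)$)
$\left(x + q{\left(-5 \right)}\right) c = \left(26 + \left(-6 + 2 \left(-5\right)^{2} + 4 \left(-5\right)\right)\right) 10 = \left(26 - -24\right) 10 = \left(26 + 24\right) 10 = 50 \cdot 10 = 500$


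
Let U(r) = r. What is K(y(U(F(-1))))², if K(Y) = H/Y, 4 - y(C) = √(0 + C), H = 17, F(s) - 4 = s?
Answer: 289/(4 - √3)² ≈ 56.186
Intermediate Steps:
F(s) = 4 + s
y(C) = 4 - √C (y(C) = 4 - √(0 + C) = 4 - √C)
K(Y) = 17/Y
K(y(U(F(-1))))² = (17/(4 - √(4 - 1)))² = (17/(4 - √3))² = 289/(4 - √3)²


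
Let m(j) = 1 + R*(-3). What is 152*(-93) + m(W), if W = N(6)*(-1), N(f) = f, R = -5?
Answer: -14120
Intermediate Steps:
W = -6 (W = 6*(-1) = -6)
m(j) = 16 (m(j) = 1 - 5*(-3) = 1 + 15 = 16)
152*(-93) + m(W) = 152*(-93) + 16 = -14136 + 16 = -14120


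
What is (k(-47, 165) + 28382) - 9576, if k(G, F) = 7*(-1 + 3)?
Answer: 18820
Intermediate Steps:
k(G, F) = 14 (k(G, F) = 7*2 = 14)
(k(-47, 165) + 28382) - 9576 = (14 + 28382) - 9576 = 28396 - 9576 = 18820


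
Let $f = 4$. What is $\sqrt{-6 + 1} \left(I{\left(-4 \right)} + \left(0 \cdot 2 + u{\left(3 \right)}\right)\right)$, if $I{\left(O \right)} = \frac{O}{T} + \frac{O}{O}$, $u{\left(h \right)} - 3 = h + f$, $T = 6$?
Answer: $\frac{31 i \sqrt{5}}{3} \approx 23.106 i$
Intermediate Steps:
$u{\left(h \right)} = 7 + h$ ($u{\left(h \right)} = 3 + \left(h + 4\right) = 3 + \left(4 + h\right) = 7 + h$)
$I{\left(O \right)} = 1 + \frac{O}{6}$ ($I{\left(O \right)} = \frac{O}{6} + \frac{O}{O} = O \frac{1}{6} + 1 = \frac{O}{6} + 1 = 1 + \frac{O}{6}$)
$\sqrt{-6 + 1} \left(I{\left(-4 \right)} + \left(0 \cdot 2 + u{\left(3 \right)}\right)\right) = \sqrt{-6 + 1} \left(\left(1 + \frac{1}{6} \left(-4\right)\right) + \left(0 \cdot 2 + \left(7 + 3\right)\right)\right) = \sqrt{-5} \left(\left(1 - \frac{2}{3}\right) + \left(0 + 10\right)\right) = i \sqrt{5} \left(\frac{1}{3} + 10\right) = i \sqrt{5} \cdot \frac{31}{3} = \frac{31 i \sqrt{5}}{3}$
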